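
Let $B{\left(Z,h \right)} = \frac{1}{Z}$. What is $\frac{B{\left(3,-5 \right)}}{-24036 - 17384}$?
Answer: $- \frac{1}{124260} \approx -8.0476 \cdot 10^{-6}$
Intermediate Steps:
$\frac{B{\left(3,-5 \right)}}{-24036 - 17384} = \frac{1}{\left(-24036 - 17384\right) 3} = \frac{1}{-24036 - 17384} \cdot \frac{1}{3} = \frac{1}{-41420} \cdot \frac{1}{3} = \left(- \frac{1}{41420}\right) \frac{1}{3} = - \frac{1}{124260}$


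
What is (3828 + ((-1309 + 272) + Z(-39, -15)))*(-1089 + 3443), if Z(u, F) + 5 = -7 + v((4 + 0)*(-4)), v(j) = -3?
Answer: 6534704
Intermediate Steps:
Z(u, F) = -15 (Z(u, F) = -5 + (-7 - 3) = -5 - 10 = -15)
(3828 + ((-1309 + 272) + Z(-39, -15)))*(-1089 + 3443) = (3828 + ((-1309 + 272) - 15))*(-1089 + 3443) = (3828 + (-1037 - 15))*2354 = (3828 - 1052)*2354 = 2776*2354 = 6534704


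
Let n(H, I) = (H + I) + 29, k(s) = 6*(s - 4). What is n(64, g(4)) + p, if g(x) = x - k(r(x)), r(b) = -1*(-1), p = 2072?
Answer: 2187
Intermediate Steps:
r(b) = 1
k(s) = -24 + 6*s (k(s) = 6*(-4 + s) = -24 + 6*s)
g(x) = 18 + x (g(x) = x - (-24 + 6*1) = x - (-24 + 6) = x - 1*(-18) = x + 18 = 18 + x)
n(H, I) = 29 + H + I
n(64, g(4)) + p = (29 + 64 + (18 + 4)) + 2072 = (29 + 64 + 22) + 2072 = 115 + 2072 = 2187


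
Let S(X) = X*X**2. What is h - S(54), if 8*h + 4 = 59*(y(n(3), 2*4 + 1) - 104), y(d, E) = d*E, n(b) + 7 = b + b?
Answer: -1266383/8 ≈ -1.5830e+5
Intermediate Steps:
n(b) = -7 + 2*b (n(b) = -7 + (b + b) = -7 + 2*b)
S(X) = X**3
y(d, E) = E*d
h = -6671/8 (h = -1/2 + (59*((2*4 + 1)*(-7 + 2*3) - 104))/8 = -1/2 + (59*((8 + 1)*(-7 + 6) - 104))/8 = -1/2 + (59*(9*(-1) - 104))/8 = -1/2 + (59*(-9 - 104))/8 = -1/2 + (59*(-113))/8 = -1/2 + (1/8)*(-6667) = -1/2 - 6667/8 = -6671/8 ≈ -833.88)
h - S(54) = -6671/8 - 1*54**3 = -6671/8 - 1*157464 = -6671/8 - 157464 = -1266383/8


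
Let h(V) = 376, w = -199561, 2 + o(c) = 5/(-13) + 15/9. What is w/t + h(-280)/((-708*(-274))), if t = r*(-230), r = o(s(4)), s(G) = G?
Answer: -188726730191/156163560 ≈ -1208.5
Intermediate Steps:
o(c) = -28/39 (o(c) = -2 + (5/(-13) + 15/9) = -2 + (5*(-1/13) + 15*(⅑)) = -2 + (-5/13 + 5/3) = -2 + 50/39 = -28/39)
r = -28/39 ≈ -0.71795
t = 6440/39 (t = -28/39*(-230) = 6440/39 ≈ 165.13)
w/t + h(-280)/((-708*(-274))) = -199561/6440/39 + 376/((-708*(-274))) = -199561*39/6440 + 376/193992 = -7782879/6440 + 376*(1/193992) = -7782879/6440 + 47/24249 = -188726730191/156163560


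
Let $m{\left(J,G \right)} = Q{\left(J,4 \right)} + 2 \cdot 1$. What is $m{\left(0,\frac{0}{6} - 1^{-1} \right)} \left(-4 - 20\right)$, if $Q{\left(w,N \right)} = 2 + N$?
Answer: $-192$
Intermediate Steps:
$m{\left(J,G \right)} = 8$ ($m{\left(J,G \right)} = \left(2 + 4\right) + 2 \cdot 1 = 6 + 2 = 8$)
$m{\left(0,\frac{0}{6} - 1^{-1} \right)} \left(-4 - 20\right) = 8 \left(-4 - 20\right) = 8 \left(-24\right) = -192$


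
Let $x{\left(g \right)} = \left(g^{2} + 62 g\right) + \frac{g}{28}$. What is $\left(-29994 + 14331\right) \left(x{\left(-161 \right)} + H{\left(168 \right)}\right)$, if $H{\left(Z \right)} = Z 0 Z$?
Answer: $- \frac{998249979}{4} \approx -2.4956 \cdot 10^{8}$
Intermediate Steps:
$x{\left(g \right)} = g^{2} + \frac{1737 g}{28}$ ($x{\left(g \right)} = \left(g^{2} + 62 g\right) + g \frac{1}{28} = \left(g^{2} + 62 g\right) + \frac{g}{28} = g^{2} + \frac{1737 g}{28}$)
$H{\left(Z \right)} = 0$ ($H{\left(Z \right)} = 0 Z = 0$)
$\left(-29994 + 14331\right) \left(x{\left(-161 \right)} + H{\left(168 \right)}\right) = \left(-29994 + 14331\right) \left(\frac{1}{28} \left(-161\right) \left(1737 + 28 \left(-161\right)\right) + 0\right) = - 15663 \left(\frac{1}{28} \left(-161\right) \left(1737 - 4508\right) + 0\right) = - 15663 \left(\frac{1}{28} \left(-161\right) \left(-2771\right) + 0\right) = - 15663 \left(\frac{63733}{4} + 0\right) = \left(-15663\right) \frac{63733}{4} = - \frac{998249979}{4}$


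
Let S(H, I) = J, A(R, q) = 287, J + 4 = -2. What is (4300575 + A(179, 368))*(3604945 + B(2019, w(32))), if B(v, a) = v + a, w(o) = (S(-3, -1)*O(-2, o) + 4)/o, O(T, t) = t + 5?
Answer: 124104200826765/8 ≈ 1.5513e+13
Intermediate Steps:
J = -6 (J = -4 - 2 = -6)
S(H, I) = -6
O(T, t) = 5 + t
w(o) = (-26 - 6*o)/o (w(o) = (-6*(5 + o) + 4)/o = ((-30 - 6*o) + 4)/o = (-26 - 6*o)/o)
B(v, a) = a + v
(4300575 + A(179, 368))*(3604945 + B(2019, w(32))) = (4300575 + 287)*(3604945 + ((-6 - 26/32) + 2019)) = 4300862*(3604945 + ((-6 - 26*1/32) + 2019)) = 4300862*(3604945 + ((-6 - 13/16) + 2019)) = 4300862*(3604945 + (-109/16 + 2019)) = 4300862*(3604945 + 32195/16) = 4300862*(57711315/16) = 124104200826765/8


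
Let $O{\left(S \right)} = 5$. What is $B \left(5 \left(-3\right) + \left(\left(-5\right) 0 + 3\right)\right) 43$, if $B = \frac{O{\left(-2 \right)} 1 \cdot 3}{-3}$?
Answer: $2580$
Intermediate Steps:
$B = -5$ ($B = \frac{5 \cdot 1 \cdot 3}{-3} = 5 \cdot 3 \left(- \frac{1}{3}\right) = 15 \left(- \frac{1}{3}\right) = -5$)
$B \left(5 \left(-3\right) + \left(\left(-5\right) 0 + 3\right)\right) 43 = - 5 \left(5 \left(-3\right) + \left(\left(-5\right) 0 + 3\right)\right) 43 = - 5 \left(-15 + \left(0 + 3\right)\right) 43 = - 5 \left(-15 + 3\right) 43 = \left(-5\right) \left(-12\right) 43 = 60 \cdot 43 = 2580$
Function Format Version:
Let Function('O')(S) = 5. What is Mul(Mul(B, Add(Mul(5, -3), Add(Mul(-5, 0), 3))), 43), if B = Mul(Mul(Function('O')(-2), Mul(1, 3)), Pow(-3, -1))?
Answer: 2580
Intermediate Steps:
B = -5 (B = Mul(Mul(5, Mul(1, 3)), Pow(-3, -1)) = Mul(Mul(5, 3), Rational(-1, 3)) = Mul(15, Rational(-1, 3)) = -5)
Mul(Mul(B, Add(Mul(5, -3), Add(Mul(-5, 0), 3))), 43) = Mul(Mul(-5, Add(Mul(5, -3), Add(Mul(-5, 0), 3))), 43) = Mul(Mul(-5, Add(-15, Add(0, 3))), 43) = Mul(Mul(-5, Add(-15, 3)), 43) = Mul(Mul(-5, -12), 43) = Mul(60, 43) = 2580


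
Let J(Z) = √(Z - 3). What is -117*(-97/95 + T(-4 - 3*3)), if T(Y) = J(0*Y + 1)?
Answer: 11349/95 - 117*I*√2 ≈ 119.46 - 165.46*I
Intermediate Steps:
J(Z) = √(-3 + Z)
T(Y) = I*√2 (T(Y) = √(-3 + (0*Y + 1)) = √(-3 + (0 + 1)) = √(-3 + 1) = √(-2) = I*√2)
-117*(-97/95 + T(-4 - 3*3)) = -117*(-97/95 + I*√2) = 11349/95 - 117*I*√2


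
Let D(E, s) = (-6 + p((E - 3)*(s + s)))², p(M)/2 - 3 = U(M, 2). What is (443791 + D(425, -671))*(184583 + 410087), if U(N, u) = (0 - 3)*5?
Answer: 264444396970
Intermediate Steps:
U(N, u) = -15 (U(N, u) = -3*5 = -15)
p(M) = -24 (p(M) = 6 + 2*(-15) = 6 - 30 = -24)
D(E, s) = 900 (D(E, s) = (-6 - 24)² = (-30)² = 900)
(443791 + D(425, -671))*(184583 + 410087) = (443791 + 900)*(184583 + 410087) = 444691*594670 = 264444396970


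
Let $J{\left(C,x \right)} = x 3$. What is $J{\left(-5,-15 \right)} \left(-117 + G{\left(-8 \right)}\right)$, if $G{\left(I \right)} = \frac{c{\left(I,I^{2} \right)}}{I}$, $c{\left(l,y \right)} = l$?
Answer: $5220$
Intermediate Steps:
$J{\left(C,x \right)} = 3 x$
$G{\left(I \right)} = 1$ ($G{\left(I \right)} = \frac{I}{I} = 1$)
$J{\left(-5,-15 \right)} \left(-117 + G{\left(-8 \right)}\right) = 3 \left(-15\right) \left(-117 + 1\right) = \left(-45\right) \left(-116\right) = 5220$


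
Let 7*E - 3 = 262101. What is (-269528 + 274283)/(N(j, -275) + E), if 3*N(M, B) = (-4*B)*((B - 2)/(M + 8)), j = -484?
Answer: 242505/1920497 ≈ 0.12627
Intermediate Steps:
E = 262104/7 (E = 3/7 + (⅐)*262101 = 3/7 + 37443 = 262104/7 ≈ 37443.)
N(M, B) = -4*B*(-2 + B)/(3*(8 + M)) (N(M, B) = ((-4*B)*((B - 2)/(M + 8)))/3 = ((-4*B)*((-2 + B)/(8 + M)))/3 = (-4*B*(-2 + B)/(8 + M))/3 = -4*B*(-2 + B)/(3*(8 + M)))
(-269528 + 274283)/(N(j, -275) + E) = (-269528 + 274283)/((4/3)*(-275)*(2 - 1*(-275))/(8 - 484) + 262104/7) = 4755/((4/3)*(-275)*(2 + 275)/(-476) + 262104/7) = 4755/((4/3)*(-275)*(-1/476)*277 + 262104/7) = 4755/(76175/357 + 262104/7) = 4755/(1920497/51) = 4755*(51/1920497) = 242505/1920497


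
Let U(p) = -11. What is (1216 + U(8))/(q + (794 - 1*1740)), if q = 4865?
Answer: 1205/3919 ≈ 0.30748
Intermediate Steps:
(1216 + U(8))/(q + (794 - 1*1740)) = (1216 - 11)/(4865 + (794 - 1*1740)) = 1205/(4865 + (794 - 1740)) = 1205/(4865 - 946) = 1205/3919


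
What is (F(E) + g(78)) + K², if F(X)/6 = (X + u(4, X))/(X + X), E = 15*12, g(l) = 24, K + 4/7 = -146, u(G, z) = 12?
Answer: 5270044/245 ≈ 21510.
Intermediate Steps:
K = -1026/7 (K = -4/7 - 146 = -1026/7 ≈ -146.57)
E = 180
F(X) = 3*(12 + X)/X (F(X) = 6*((X + 12)/(X + X)) = 6*((12 + X)/((2*X))) = 6*((12 + X)*(1/(2*X))) = 6*((12 + X)/(2*X)) = 3*(12 + X)/X)
(F(E) + g(78)) + K² = ((3 + 36/180) + 24) + (-1026/7)² = ((3 + 36*(1/180)) + 24) + 1052676/49 = ((3 + ⅕) + 24) + 1052676/49 = (16/5 + 24) + 1052676/49 = 136/5 + 1052676/49 = 5270044/245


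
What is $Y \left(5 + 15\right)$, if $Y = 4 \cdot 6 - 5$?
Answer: $380$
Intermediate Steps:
$Y = 19$ ($Y = 24 - 5 = 19$)
$Y \left(5 + 15\right) = 19 \left(5 + 15\right) = 19 \cdot 20 = 380$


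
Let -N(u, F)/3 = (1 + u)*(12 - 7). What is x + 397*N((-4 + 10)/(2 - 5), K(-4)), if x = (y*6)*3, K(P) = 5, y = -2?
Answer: 5919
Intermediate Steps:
N(u, F) = -15 - 15*u (N(u, F) = -3*(1 + u)*(12 - 7) = -3*(1 + u)*5 = -3*(5 + 5*u) = -15 - 15*u)
x = -36 (x = -2*6*3 = -12*3 = -36)
x + 397*N((-4 + 10)/(2 - 5), K(-4)) = -36 + 397*(-15 - 15*(-4 + 10)/(2 - 5)) = -36 + 397*(-15 - 90/(-3)) = -36 + 397*(-15 - 90*(-1)/3) = -36 + 397*(-15 - 15*(-2)) = -36 + 397*(-15 + 30) = -36 + 397*15 = -36 + 5955 = 5919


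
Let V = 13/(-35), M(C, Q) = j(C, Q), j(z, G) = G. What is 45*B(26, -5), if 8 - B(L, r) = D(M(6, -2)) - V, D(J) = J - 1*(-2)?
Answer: 2403/7 ≈ 343.29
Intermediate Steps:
M(C, Q) = Q
D(J) = 2 + J (D(J) = J + 2 = 2 + J)
V = -13/35 (V = 13*(-1/35) = -13/35 ≈ -0.37143)
B(L, r) = 267/35 (B(L, r) = 8 - ((2 - 2) - 1*(-13/35)) = 8 - (0 + 13/35) = 8 - 1*13/35 = 8 - 13/35 = 267/35)
45*B(26, -5) = 45*(267/35) = 2403/7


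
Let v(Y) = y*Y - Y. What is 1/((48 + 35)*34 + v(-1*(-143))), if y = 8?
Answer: 1/3823 ≈ 0.00026157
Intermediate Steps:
v(Y) = 7*Y (v(Y) = 8*Y - Y = 7*Y)
1/((48 + 35)*34 + v(-1*(-143))) = 1/((48 + 35)*34 + 7*(-1*(-143))) = 1/(83*34 + 7*143) = 1/(2822 + 1001) = 1/3823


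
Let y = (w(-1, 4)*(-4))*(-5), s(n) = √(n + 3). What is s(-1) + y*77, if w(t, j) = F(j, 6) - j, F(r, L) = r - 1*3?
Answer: -4620 + √2 ≈ -4618.6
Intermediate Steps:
F(r, L) = -3 + r (F(r, L) = r - 3 = -3 + r)
s(n) = √(3 + n)
w(t, j) = -3 (w(t, j) = (-3 + j) - j = -3)
y = -60 (y = -3*(-4)*(-5) = 12*(-5) = -60)
s(-1) + y*77 = √(3 - 1) - 60*77 = √2 - 4620 = -4620 + √2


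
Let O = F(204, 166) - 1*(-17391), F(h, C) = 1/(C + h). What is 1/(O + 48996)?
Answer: 370/24563191 ≈ 1.5063e-5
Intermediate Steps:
O = 6434671/370 (O = 1/(166 + 204) - 1*(-17391) = 1/370 + 17391 = 6434671/370 ≈ 17391.)
1/(O + 48996) = 1/(6434671/370 + 48996) = 1/(24563191/370) = 370/24563191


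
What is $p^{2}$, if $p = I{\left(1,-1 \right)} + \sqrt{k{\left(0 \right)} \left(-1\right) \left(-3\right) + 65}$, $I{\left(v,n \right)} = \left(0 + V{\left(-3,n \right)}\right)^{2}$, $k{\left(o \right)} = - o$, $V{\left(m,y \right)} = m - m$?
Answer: $65$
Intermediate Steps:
$V{\left(m,y \right)} = 0$
$I{\left(v,n \right)} = 0$ ($I{\left(v,n \right)} = \left(0 + 0\right)^{2} = 0^{2} = 0$)
$p = \sqrt{65}$ ($p = 0 + \sqrt{\left(-1\right) 0 \left(-1\right) \left(-3\right) + 65} = 0 + \sqrt{0 \left(-1\right) \left(-3\right) + 65} = 0 + \sqrt{0 \left(-3\right) + 65} = 0 + \sqrt{0 + 65} = 0 + \sqrt{65} = \sqrt{65} \approx 8.0623$)
$p^{2} = \left(\sqrt{65}\right)^{2} = 65$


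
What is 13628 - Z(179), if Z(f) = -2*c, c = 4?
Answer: 13636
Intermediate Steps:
Z(f) = -8 (Z(f) = -2*4 = -8)
13628 - Z(179) = 13628 - 1*(-8) = 13628 + 8 = 13636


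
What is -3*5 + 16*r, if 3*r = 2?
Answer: -13/3 ≈ -4.3333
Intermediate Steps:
r = ⅔ (r = (⅓)*2 = ⅔ ≈ 0.66667)
-3*5 + 16*r = -3*5 + 16*(⅔) = -15 + 32/3 = -13/3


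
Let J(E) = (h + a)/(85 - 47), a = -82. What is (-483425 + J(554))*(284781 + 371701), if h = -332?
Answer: -6029972297924/19 ≈ -3.1737e+11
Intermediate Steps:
J(E) = -207/19 (J(E) = (-332 - 82)/(85 - 47) = -414/38 = -414*1/38 = -207/19)
(-483425 + J(554))*(284781 + 371701) = (-483425 - 207/19)*(284781 + 371701) = -9185282/19*656482 = -6029972297924/19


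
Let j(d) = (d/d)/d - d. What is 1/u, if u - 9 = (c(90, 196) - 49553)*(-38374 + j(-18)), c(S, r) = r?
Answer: 18/34076517175 ≈ 5.2822e-10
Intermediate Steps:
j(d) = 1/d - d
u = 34076517175/18 (u = 9 + (196 - 49553)*(-38374 + (1/(-18) - 1*(-18))) = 9 - 49357*(-38374 + (-1/18 + 18)) = 9 - 49357*(-38374 + 323/18) = 9 - 49357*(-690409/18) = 9 + 34076517013/18 = 34076517175/18 ≈ 1.8931e+9)
1/u = 1/(34076517175/18) = 18/34076517175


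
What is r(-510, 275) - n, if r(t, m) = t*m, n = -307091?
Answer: 166841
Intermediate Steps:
r(t, m) = m*t
r(-510, 275) - n = 275*(-510) - 1*(-307091) = -140250 + 307091 = 166841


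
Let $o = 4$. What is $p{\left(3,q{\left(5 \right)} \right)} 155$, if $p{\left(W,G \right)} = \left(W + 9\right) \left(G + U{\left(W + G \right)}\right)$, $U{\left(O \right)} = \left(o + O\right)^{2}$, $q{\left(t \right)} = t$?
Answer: $277140$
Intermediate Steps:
$U{\left(O \right)} = \left(4 + O\right)^{2}$
$p{\left(W,G \right)} = \left(9 + W\right) \left(G + \left(4 + G + W\right)^{2}\right)$ ($p{\left(W,G \right)} = \left(W + 9\right) \left(G + \left(4 + \left(W + G\right)\right)^{2}\right) = \left(9 + W\right) \left(G + \left(4 + \left(G + W\right)\right)^{2}\right) = \left(9 + W\right) \left(G + \left(4 + G + W\right)^{2}\right)$)
$p{\left(3,q{\left(5 \right)} \right)} 155 = \left(9 \cdot 5 + 9 \left(4 + 5 + 3\right)^{2} + 5 \cdot 3 + 3 \left(4 + 5 + 3\right)^{2}\right) 155 = \left(45 + 9 \cdot 12^{2} + 15 + 3 \cdot 12^{2}\right) 155 = \left(45 + 9 \cdot 144 + 15 + 3 \cdot 144\right) 155 = \left(45 + 1296 + 15 + 432\right) 155 = 1788 \cdot 155 = 277140$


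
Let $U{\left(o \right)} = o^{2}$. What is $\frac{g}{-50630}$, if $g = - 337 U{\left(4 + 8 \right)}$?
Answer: $\frac{24264}{25315} \approx 0.95848$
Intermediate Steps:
$g = -48528$ ($g = - 337 \left(4 + 8\right)^{2} = - 337 \cdot 12^{2} = \left(-337\right) 144 = -48528$)
$\frac{g}{-50630} = - \frac{48528}{-50630} = \left(-48528\right) \left(- \frac{1}{50630}\right) = \frac{24264}{25315}$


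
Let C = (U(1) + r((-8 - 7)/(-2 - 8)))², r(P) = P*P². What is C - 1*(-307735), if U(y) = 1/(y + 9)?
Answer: 492395321/1600 ≈ 3.0775e+5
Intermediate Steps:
U(y) = 1/(9 + y)
r(P) = P³
C = 19321/1600 (C = (1/(9 + 1) + ((-8 - 7)/(-2 - 8))³)² = (1/10 + (-15/(-10))³)² = (⅒ + (-15*(-⅒))³)² = (⅒ + (3/2)³)² = (⅒ + 27/8)² = (139/40)² = 19321/1600 ≈ 12.076)
C - 1*(-307735) = 19321/1600 - 1*(-307735) = 19321/1600 + 307735 = 492395321/1600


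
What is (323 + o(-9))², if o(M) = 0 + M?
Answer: 98596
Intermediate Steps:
o(M) = M
(323 + o(-9))² = (323 - 9)² = 314² = 98596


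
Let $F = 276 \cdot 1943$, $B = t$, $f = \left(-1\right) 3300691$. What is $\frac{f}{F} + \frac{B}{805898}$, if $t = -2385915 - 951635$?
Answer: $- \frac{2224920769459}{216088654332} \approx -10.296$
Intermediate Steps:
$t = -3337550$ ($t = -2385915 - 951635 = -3337550$)
$f = -3300691$
$B = -3337550$
$F = 536268$
$\frac{f}{F} + \frac{B}{805898} = - \frac{3300691}{536268} - \frac{3337550}{805898} = \left(-3300691\right) \frac{1}{536268} - \frac{1668775}{402949} = - \frac{3300691}{536268} - \frac{1668775}{402949} = - \frac{2224920769459}{216088654332}$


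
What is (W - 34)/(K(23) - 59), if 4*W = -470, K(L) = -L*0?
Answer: 303/118 ≈ 2.5678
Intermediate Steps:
K(L) = 0
W = -235/2 (W = (¼)*(-470) = -235/2 ≈ -117.50)
(W - 34)/(K(23) - 59) = (-235/2 - 34)/(0 - 59) = -303/2/(-59) = -303/2*(-1/59) = 303/118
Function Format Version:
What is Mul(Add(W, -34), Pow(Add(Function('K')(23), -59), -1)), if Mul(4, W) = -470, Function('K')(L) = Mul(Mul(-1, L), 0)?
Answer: Rational(303, 118) ≈ 2.5678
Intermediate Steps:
Function('K')(L) = 0
W = Rational(-235, 2) (W = Mul(Rational(1, 4), -470) = Rational(-235, 2) ≈ -117.50)
Mul(Add(W, -34), Pow(Add(Function('K')(23), -59), -1)) = Mul(Add(Rational(-235, 2), -34), Pow(Add(0, -59), -1)) = Mul(Rational(-303, 2), Pow(-59, -1)) = Mul(Rational(-303, 2), Rational(-1, 59)) = Rational(303, 118)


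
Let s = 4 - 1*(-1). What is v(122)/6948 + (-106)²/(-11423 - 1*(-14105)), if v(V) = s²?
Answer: 4340821/1035252 ≈ 4.1930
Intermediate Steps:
s = 5 (s = 4 + 1 = 5)
v(V) = 25 (v(V) = 5² = 25)
v(122)/6948 + (-106)²/(-11423 - 1*(-14105)) = 25/6948 + (-106)²/(-11423 - 1*(-14105)) = 25*(1/6948) + 11236/(-11423 + 14105) = 25/6948 + 11236/2682 = 25/6948 + 11236*(1/2682) = 25/6948 + 5618/1341 = 4340821/1035252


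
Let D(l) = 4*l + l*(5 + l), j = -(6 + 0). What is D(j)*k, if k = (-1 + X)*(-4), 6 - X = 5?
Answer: 0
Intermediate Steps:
X = 1 (X = 6 - 1*5 = 6 - 5 = 1)
j = -6 (j = -1*6 = -6)
k = 0 (k = (-1 + 1)*(-4) = 0*(-4) = 0)
D(j)*k = -6*(9 - 6)*0 = -6*3*0 = -18*0 = 0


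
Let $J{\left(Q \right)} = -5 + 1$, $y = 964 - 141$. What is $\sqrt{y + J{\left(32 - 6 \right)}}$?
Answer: $3 \sqrt{91} \approx 28.618$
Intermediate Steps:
$y = 823$ ($y = 964 - 141 = 823$)
$J{\left(Q \right)} = -4$
$\sqrt{y + J{\left(32 - 6 \right)}} = \sqrt{823 - 4} = \sqrt{819} = 3 \sqrt{91}$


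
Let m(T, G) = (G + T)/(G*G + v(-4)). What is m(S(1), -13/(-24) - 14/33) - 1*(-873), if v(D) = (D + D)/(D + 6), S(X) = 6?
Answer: 242113119/277823 ≈ 871.46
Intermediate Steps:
v(D) = 2*D/(6 + D) (v(D) = (2*D)/(6 + D) = 2*D/(6 + D))
m(T, G) = (G + T)/(-4 + G²) (m(T, G) = (G + T)/(G*G + 2*(-4)/(6 - 4)) = (G + T)/(G² + 2*(-4)/2) = (G + T)/(G² + 2*(-4)*(½)) = (G + T)/(G² - 4) = (G + T)/(-4 + G²))
m(S(1), -13/(-24) - 14/33) - 1*(-873) = ((-13/(-24) - 14/33) + 6)/(-4 + (-13/(-24) - 14/33)²) - 1*(-873) = ((-13*(-1/24) - 14*1/33) + 6)/(-4 + (-13*(-1/24) - 14*1/33)²) + 873 = ((13/24 - 14/33) + 6)/(-4 + (13/24 - 14/33)²) + 873 = (31/264 + 6)/(-4 + (31/264)²) + 873 = (1615/264)/(-4 + 961/69696) + 873 = (1615/264)/(-277823/69696) + 873 = -69696/277823*1615/264 + 873 = -426360/277823 + 873 = 242113119/277823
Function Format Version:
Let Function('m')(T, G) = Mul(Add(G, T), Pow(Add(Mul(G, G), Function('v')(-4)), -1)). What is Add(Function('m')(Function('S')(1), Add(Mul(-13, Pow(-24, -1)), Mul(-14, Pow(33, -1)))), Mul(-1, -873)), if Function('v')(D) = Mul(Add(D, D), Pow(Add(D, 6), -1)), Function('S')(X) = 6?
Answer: Rational(242113119, 277823) ≈ 871.46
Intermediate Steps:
Function('v')(D) = Mul(2, D, Pow(Add(6, D), -1)) (Function('v')(D) = Mul(Mul(2, D), Pow(Add(6, D), -1)) = Mul(2, D, Pow(Add(6, D), -1)))
Function('m')(T, G) = Mul(Pow(Add(-4, Pow(G, 2)), -1), Add(G, T)) (Function('m')(T, G) = Mul(Add(G, T), Pow(Add(Mul(G, G), Mul(2, -4, Pow(Add(6, -4), -1))), -1)) = Mul(Add(G, T), Pow(Add(Pow(G, 2), Mul(2, -4, Pow(2, -1))), -1)) = Mul(Add(G, T), Pow(Add(Pow(G, 2), Mul(2, -4, Rational(1, 2))), -1)) = Mul(Add(G, T), Pow(Add(Pow(G, 2), -4), -1)) = Mul(Add(G, T), Pow(Add(-4, Pow(G, 2)), -1)) = Mul(Pow(Add(-4, Pow(G, 2)), -1), Add(G, T)))
Add(Function('m')(Function('S')(1), Add(Mul(-13, Pow(-24, -1)), Mul(-14, Pow(33, -1)))), Mul(-1, -873)) = Add(Mul(Pow(Add(-4, Pow(Add(Mul(-13, Pow(-24, -1)), Mul(-14, Pow(33, -1))), 2)), -1), Add(Add(Mul(-13, Pow(-24, -1)), Mul(-14, Pow(33, -1))), 6)), Mul(-1, -873)) = Add(Mul(Pow(Add(-4, Pow(Add(Mul(-13, Rational(-1, 24)), Mul(-14, Rational(1, 33))), 2)), -1), Add(Add(Mul(-13, Rational(-1, 24)), Mul(-14, Rational(1, 33))), 6)), 873) = Add(Mul(Pow(Add(-4, Pow(Add(Rational(13, 24), Rational(-14, 33)), 2)), -1), Add(Add(Rational(13, 24), Rational(-14, 33)), 6)), 873) = Add(Mul(Pow(Add(-4, Pow(Rational(31, 264), 2)), -1), Add(Rational(31, 264), 6)), 873) = Add(Mul(Pow(Add(-4, Rational(961, 69696)), -1), Rational(1615, 264)), 873) = Add(Mul(Pow(Rational(-277823, 69696), -1), Rational(1615, 264)), 873) = Add(Mul(Rational(-69696, 277823), Rational(1615, 264)), 873) = Add(Rational(-426360, 277823), 873) = Rational(242113119, 277823)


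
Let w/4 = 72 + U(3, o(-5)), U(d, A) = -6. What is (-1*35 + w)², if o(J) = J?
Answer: 52441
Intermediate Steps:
w = 264 (w = 4*(72 - 6) = 4*66 = 264)
(-1*35 + w)² = (-1*35 + 264)² = (-35 + 264)² = 229² = 52441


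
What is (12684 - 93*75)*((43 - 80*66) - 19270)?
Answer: -139910463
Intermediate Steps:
(12684 - 93*75)*((43 - 80*66) - 19270) = (12684 - 6975)*((43 - 5280) - 19270) = 5709*(-5237 - 19270) = 5709*(-24507) = -139910463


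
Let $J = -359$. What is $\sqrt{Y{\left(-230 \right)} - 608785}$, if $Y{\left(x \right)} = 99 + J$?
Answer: $i \sqrt{609045} \approx 780.41 i$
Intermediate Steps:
$Y{\left(x \right)} = -260$ ($Y{\left(x \right)} = 99 - 359 = -260$)
$\sqrt{Y{\left(-230 \right)} - 608785} = \sqrt{-260 - 608785} = \sqrt{-609045} = i \sqrt{609045}$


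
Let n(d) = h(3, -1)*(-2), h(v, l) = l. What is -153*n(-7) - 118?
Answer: -424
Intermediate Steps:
n(d) = 2 (n(d) = -1*(-2) = 2)
-153*n(-7) - 118 = -153*2 - 118 = -306 - 118 = -424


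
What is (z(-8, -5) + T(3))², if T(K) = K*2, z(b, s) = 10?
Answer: 256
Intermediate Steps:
T(K) = 2*K
(z(-8, -5) + T(3))² = (10 + 2*3)² = (10 + 6)² = 16² = 256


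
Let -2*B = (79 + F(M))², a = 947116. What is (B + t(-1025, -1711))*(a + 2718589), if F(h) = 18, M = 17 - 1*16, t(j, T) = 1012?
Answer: -27071231425/2 ≈ -1.3536e+10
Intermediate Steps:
M = 1 (M = 17 - 16 = 1)
B = -9409/2 (B = -(79 + 18)²/2 = -½*97² = -½*9409 = -9409/2 ≈ -4704.5)
(B + t(-1025, -1711))*(a + 2718589) = (-9409/2 + 1012)*(947116 + 2718589) = -7385/2*3665705 = -27071231425/2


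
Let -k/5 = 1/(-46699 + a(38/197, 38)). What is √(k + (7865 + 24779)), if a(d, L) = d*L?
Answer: √2761942537053293279/9198259 ≈ 180.68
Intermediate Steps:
a(d, L) = L*d
k = 985/9198259 (k = -5/(-46699 + 38*(38/197)) = -5/(-46699 + 1444/197) = -5/(-9198259/197) = -5*(-197/9198259) = 985/9198259 ≈ 0.00010709)
√(k + (7865 + 24779)) = √(985/9198259 + (7865 + 24779)) = √(985/9198259 + 32644) = √(300267967781/9198259) = √2761942537053293279/9198259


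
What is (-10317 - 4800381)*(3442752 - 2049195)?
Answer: -6703981872786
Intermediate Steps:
(-10317 - 4800381)*(3442752 - 2049195) = -4810698*1393557 = -6703981872786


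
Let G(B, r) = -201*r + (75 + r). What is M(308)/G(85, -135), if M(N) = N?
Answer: 308/27075 ≈ 0.011376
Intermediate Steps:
G(B, r) = 75 - 200*r
M(308)/G(85, -135) = 308/(75 - 200*(-135)) = 308/(75 + 27000) = 308/27075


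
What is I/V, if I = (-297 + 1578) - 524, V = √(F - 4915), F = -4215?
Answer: -757*I*√9130/9130 ≈ -7.9225*I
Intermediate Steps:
V = I*√9130 (V = √(-4215 - 4915) = √(-9130) = I*√9130 ≈ 95.551*I)
I = 757 (I = 1281 - 524 = 757)
I/V = 757/((I*√9130)) = 757*(-I*√9130/9130) = -757*I*√9130/9130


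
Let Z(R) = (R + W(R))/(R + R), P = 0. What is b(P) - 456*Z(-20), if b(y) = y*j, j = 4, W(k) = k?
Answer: -456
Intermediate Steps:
Z(R) = 1 (Z(R) = (R + R)/(R + R) = (2*R)/((2*R)) = (2*R)*(1/(2*R)) = 1)
b(y) = 4*y (b(y) = y*4 = 4*y)
b(P) - 456*Z(-20) = 4*0 - 456*1 = 0 - 456 = -456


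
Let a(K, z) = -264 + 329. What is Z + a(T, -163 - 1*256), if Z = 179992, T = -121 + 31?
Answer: 180057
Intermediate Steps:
T = -90
a(K, z) = 65
Z + a(T, -163 - 1*256) = 179992 + 65 = 180057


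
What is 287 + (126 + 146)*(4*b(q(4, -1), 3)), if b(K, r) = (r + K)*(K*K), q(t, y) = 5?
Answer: 217887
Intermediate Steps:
b(K, r) = K**2*(K + r) (b(K, r) = (K + r)*K**2 = K**2*(K + r))
287 + (126 + 146)*(4*b(q(4, -1), 3)) = 287 + (126 + 146)*(4*(5**2*(5 + 3))) = 287 + 272*(4*(25*8)) = 287 + 272*(4*200) = 287 + 272*800 = 287 + 217600 = 217887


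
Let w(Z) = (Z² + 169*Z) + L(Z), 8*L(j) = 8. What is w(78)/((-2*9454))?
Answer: -19267/18908 ≈ -1.0190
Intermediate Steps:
L(j) = 1 (L(j) = (⅛)*8 = 1)
w(Z) = 1 + Z² + 169*Z (w(Z) = (Z² + 169*Z) + 1 = 1 + Z² + 169*Z)
w(78)/((-2*9454)) = (1 + 78² + 169*78)/((-2*9454)) = (1 + 6084 + 13182)/(-18908) = 19267*(-1/18908) = -19267/18908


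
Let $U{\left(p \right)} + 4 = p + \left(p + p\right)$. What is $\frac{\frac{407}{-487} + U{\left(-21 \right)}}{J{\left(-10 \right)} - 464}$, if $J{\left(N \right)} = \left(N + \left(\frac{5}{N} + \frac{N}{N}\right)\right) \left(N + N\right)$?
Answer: $\frac{16518}{66719} \approx 0.24758$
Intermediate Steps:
$J{\left(N \right)} = 2 N \left(1 + N + \frac{5}{N}\right)$ ($J{\left(N \right)} = \left(N + \left(\frac{5}{N} + 1\right)\right) 2 N = \left(N + \left(1 + \frac{5}{N}\right)\right) 2 N = \left(1 + N + \frac{5}{N}\right) 2 N = 2 N \left(1 + N + \frac{5}{N}\right)$)
$U{\left(p \right)} = -4 + 3 p$ ($U{\left(p \right)} = -4 + \left(p + \left(p + p\right)\right) = -4 + \left(p + 2 p\right) = -4 + 3 p$)
$\frac{\frac{407}{-487} + U{\left(-21 \right)}}{J{\left(-10 \right)} - 464} = \frac{\frac{407}{-487} + \left(-4 + 3 \left(-21\right)\right)}{\left(10 + 2 \left(-10\right) + 2 \left(-10\right)^{2}\right) - 464} = \frac{407 \left(- \frac{1}{487}\right) - 67}{\left(10 - 20 + 2 \cdot 100\right) - 464} = \frac{- \frac{407}{487} - 67}{\left(10 - 20 + 200\right) - 464} = - \frac{33036}{487 \left(190 - 464\right)} = - \frac{33036}{487 \left(-274\right)} = \left(- \frac{33036}{487}\right) \left(- \frac{1}{274}\right) = \frac{16518}{66719}$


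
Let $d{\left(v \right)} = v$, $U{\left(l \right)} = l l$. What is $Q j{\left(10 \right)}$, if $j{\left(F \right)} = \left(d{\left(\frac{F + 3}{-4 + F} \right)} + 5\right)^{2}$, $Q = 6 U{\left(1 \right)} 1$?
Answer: $\frac{1849}{6} \approx 308.17$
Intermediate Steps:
$U{\left(l \right)} = l^{2}$
$Q = 6$ ($Q = 6 \cdot 1^{2} \cdot 1 = 6 \cdot 1 \cdot 1 = 6 \cdot 1 = 6$)
$j{\left(F \right)} = \left(5 + \frac{3 + F}{-4 + F}\right)^{2}$ ($j{\left(F \right)} = \left(\frac{F + 3}{-4 + F} + 5\right)^{2} = \left(\frac{3 + F}{-4 + F} + 5\right)^{2} = \left(5 + \frac{3 + F}{-4 + F}\right)^{2}$)
$Q j{\left(10 \right)} = 6 \frac{\left(-17 + 6 \cdot 10\right)^{2}}{\left(-4 + 10\right)^{2}} = 6 \frac{\left(-17 + 60\right)^{2}}{36} = 6 \cdot 43^{2} \cdot \frac{1}{36} = 6 \cdot 1849 \cdot \frac{1}{36} = 6 \cdot \frac{1849}{36} = \frac{1849}{6}$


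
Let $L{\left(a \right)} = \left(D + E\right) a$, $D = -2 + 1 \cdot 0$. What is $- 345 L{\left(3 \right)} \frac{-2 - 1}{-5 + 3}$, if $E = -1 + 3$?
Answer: $0$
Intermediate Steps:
$E = 2$
$D = -2$ ($D = -2 + 0 = -2$)
$L{\left(a \right)} = 0$ ($L{\left(a \right)} = \left(-2 + 2\right) a = 0 a = 0$)
$- 345 L{\left(3 \right)} \frac{-2 - 1}{-5 + 3} = - 345 \cdot 0 \frac{-2 - 1}{-5 + 3} = - 345 \cdot 0 \left(- \frac{3}{-2}\right) = - 345 \cdot 0 \left(\left(-3\right) \left(- \frac{1}{2}\right)\right) = - 345 \cdot 0 \cdot \frac{3}{2} = \left(-345\right) 0 = 0$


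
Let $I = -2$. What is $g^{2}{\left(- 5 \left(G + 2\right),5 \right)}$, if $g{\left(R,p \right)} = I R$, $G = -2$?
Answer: $0$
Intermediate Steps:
$g{\left(R,p \right)} = - 2 R$
$g^{2}{\left(- 5 \left(G + 2\right),5 \right)} = \left(- 2 \left(- 5 \left(-2 + 2\right)\right)\right)^{2} = \left(- 2 \left(\left(-5\right) 0\right)\right)^{2} = \left(\left(-2\right) 0\right)^{2} = 0^{2} = 0$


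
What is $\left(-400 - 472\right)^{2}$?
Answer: $760384$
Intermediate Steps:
$\left(-400 - 472\right)^{2} = \left(-872\right)^{2} = 760384$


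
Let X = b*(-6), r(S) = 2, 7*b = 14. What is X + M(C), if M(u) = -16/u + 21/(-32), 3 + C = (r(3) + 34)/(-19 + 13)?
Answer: -3133/288 ≈ -10.878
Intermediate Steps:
b = 2 (b = (1/7)*14 = 2)
C = -9 (C = -3 + (2 + 34)/(-19 + 13) = -3 + 36/(-6) = -3 + 36*(-1/6) = -3 - 6 = -9)
M(u) = -21/32 - 16/u (M(u) = -16/u + 21*(-1/32) = -16/u - 21/32 = -21/32 - 16/u)
X = -12 (X = 2*(-6) = -12)
X + M(C) = -12 + (-21/32 - 16/(-9)) = -12 + (-21/32 - 16*(-1/9)) = -12 + (-21/32 + 16/9) = -12 + 323/288 = -3133/288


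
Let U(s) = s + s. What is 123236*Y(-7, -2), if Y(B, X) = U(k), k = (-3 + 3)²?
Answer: 0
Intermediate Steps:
k = 0 (k = 0² = 0)
U(s) = 2*s
Y(B, X) = 0 (Y(B, X) = 2*0 = 0)
123236*Y(-7, -2) = 123236*0 = 0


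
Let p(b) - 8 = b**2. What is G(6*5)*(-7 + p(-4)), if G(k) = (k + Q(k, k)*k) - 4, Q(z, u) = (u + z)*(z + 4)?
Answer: 1040842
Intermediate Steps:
Q(z, u) = (4 + z)*(u + z) (Q(z, u) = (u + z)*(4 + z) = (4 + z)*(u + z))
p(b) = 8 + b**2
G(k) = -4 + k + k*(2*k**2 + 8*k) (G(k) = (k + (k**2 + 4*k + 4*k + k*k)*k) - 4 = (k + (k**2 + 4*k + 4*k + k**2)*k) - 4 = (k + (2*k**2 + 8*k)*k) - 4 = (k + k*(2*k**2 + 8*k)) - 4 = -4 + k + k*(2*k**2 + 8*k))
G(6*5)*(-7 + p(-4)) = (-4 + 6*5 + 2*(6*5)**2*(4 + 6*5))*(-7 + (8 + (-4)**2)) = (-4 + 30 + 2*30**2*(4 + 30))*(-7 + (8 + 16)) = (-4 + 30 + 2*900*34)*(-7 + 24) = (-4 + 30 + 61200)*17 = 61226*17 = 1040842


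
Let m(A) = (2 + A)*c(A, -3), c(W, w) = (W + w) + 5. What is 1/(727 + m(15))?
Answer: 1/1016 ≈ 0.00098425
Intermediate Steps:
c(W, w) = 5 + W + w
m(A) = (2 + A)² (m(A) = (2 + A)*(5 + A - 3) = (2 + A)*(2 + A) = (2 + A)²)
1/(727 + m(15)) = 1/(727 + (2 + 15)²) = 1/(727 + 17²) = 1/(727 + 289) = 1/1016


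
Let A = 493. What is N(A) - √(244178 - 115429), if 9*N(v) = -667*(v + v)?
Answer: -657662/9 - √128749 ≈ -73432.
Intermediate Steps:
N(v) = -1334*v/9 (N(v) = (-667*(v + v))/9 = (-1334*v)/9 = -1334*v/9)
N(A) - √(244178 - 115429) = -1334/9*493 - √(244178 - 115429) = -657662/9 - √128749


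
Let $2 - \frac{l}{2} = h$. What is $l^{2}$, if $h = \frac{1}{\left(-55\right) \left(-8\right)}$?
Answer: $\frac{772641}{48400} \approx 15.964$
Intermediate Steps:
$h = \frac{1}{440} \approx 0.0022727$
$l = \frac{879}{220}$ ($l = 4 - \frac{1}{220} = \frac{879}{220} \approx 3.9955$)
$l^{2} = \left(\frac{879}{220}\right)^{2} = \frac{772641}{48400}$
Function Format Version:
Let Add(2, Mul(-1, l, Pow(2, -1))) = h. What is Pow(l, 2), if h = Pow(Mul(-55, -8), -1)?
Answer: Rational(772641, 48400) ≈ 15.964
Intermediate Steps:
h = Rational(1, 440) (h = Pow(440, -1) = Rational(1, 440) ≈ 0.0022727)
l = Rational(879, 220) (l = Add(4, Mul(-2, Rational(1, 440))) = Add(4, Rational(-1, 220)) = Rational(879, 220) ≈ 3.9955)
Pow(l, 2) = Pow(Rational(879, 220), 2) = Rational(772641, 48400)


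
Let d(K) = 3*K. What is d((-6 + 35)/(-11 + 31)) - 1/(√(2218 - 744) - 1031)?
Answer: 92369989/21229740 + √1474/1061487 ≈ 4.3510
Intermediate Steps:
d((-6 + 35)/(-11 + 31)) - 1/(√(2218 - 744) - 1031) = 3*((-6 + 35)/(-11 + 31)) - 1/(√(2218 - 744) - 1031) = 3*(29/20) - 1/(√1474 - 1031) = 3*(29*(1/20)) - 1/(-1031 + √1474) = 3*(29/20) - 1/(-1031 + √1474) = 87/20 - 1/(-1031 + √1474)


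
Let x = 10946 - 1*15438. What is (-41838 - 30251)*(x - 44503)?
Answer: 3532000555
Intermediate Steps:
x = -4492 (x = 10946 - 15438 = -4492)
(-41838 - 30251)*(x - 44503) = (-41838 - 30251)*(-4492 - 44503) = -72089*(-48995) = 3532000555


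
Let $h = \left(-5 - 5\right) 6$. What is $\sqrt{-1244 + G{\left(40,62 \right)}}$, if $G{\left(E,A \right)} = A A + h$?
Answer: $2 \sqrt{635} \approx 50.398$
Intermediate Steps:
$h = -60$ ($h = \left(-10\right) 6 = -60$)
$G{\left(E,A \right)} = -60 + A^{2}$ ($G{\left(E,A \right)} = A A - 60 = A^{2} - 60 = -60 + A^{2}$)
$\sqrt{-1244 + G{\left(40,62 \right)}} = \sqrt{-1244 - \left(60 - 62^{2}\right)} = \sqrt{-1244 + \left(-60 + 3844\right)} = \sqrt{-1244 + 3784} = \sqrt{2540} = 2 \sqrt{635}$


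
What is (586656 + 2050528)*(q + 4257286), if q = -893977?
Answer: 8869664681856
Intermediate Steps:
(586656 + 2050528)*(q + 4257286) = (586656 + 2050528)*(-893977 + 4257286) = 2637184*3363309 = 8869664681856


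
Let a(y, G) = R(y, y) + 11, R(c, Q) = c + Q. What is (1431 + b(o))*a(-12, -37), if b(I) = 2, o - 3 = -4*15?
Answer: -18629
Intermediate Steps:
o = -57 (o = 3 - 4*15 = 3 - 60 = -57)
R(c, Q) = Q + c
a(y, G) = 11 + 2*y (a(y, G) = (y + y) + 11 = 2*y + 11 = 11 + 2*y)
(1431 + b(o))*a(-12, -37) = (1431 + 2)*(11 + 2*(-12)) = 1433*(11 - 24) = 1433*(-13) = -18629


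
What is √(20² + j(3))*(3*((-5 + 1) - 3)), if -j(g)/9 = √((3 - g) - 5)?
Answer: -21*√(400 - 9*I*√5) ≈ -420.13 + 10.562*I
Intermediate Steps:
j(g) = -9*√(-2 - g) (j(g) = -9*√((3 - g) - 5) = -9*√(-2 - g))
√(20² + j(3))*(3*((-5 + 1) - 3)) = √(20² - 9*√(-2 - 1*3))*(3*((-5 + 1) - 3)) = √(400 - 9*√(-2 - 3))*(3*(-4 - 3)) = √(400 - 9*I*√5)*(3*(-7)) = √(400 - 9*I*√5)*(-21) = -21*√(400 - 9*I*√5)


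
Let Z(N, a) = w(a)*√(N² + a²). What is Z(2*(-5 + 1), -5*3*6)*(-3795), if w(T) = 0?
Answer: 0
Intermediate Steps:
Z(N, a) = 0 (Z(N, a) = 0*√(N² + a²) = 0)
Z(2*(-5 + 1), -5*3*6)*(-3795) = 0*(-3795) = 0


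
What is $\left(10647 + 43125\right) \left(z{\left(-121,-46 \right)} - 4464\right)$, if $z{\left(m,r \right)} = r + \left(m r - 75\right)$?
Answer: $52750332$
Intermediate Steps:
$z{\left(m,r \right)} = -75 + r + m r$ ($z{\left(m,r \right)} = r + \left(-75 + m r\right) = -75 + r + m r$)
$\left(10647 + 43125\right) \left(z{\left(-121,-46 \right)} - 4464\right) = \left(10647 + 43125\right) \left(\left(-75 - 46 - -5566\right) - 4464\right) = 53772 \left(\left(-75 - 46 + 5566\right) - 4464\right) = 53772 \left(5445 - 4464\right) = 53772 \cdot 981 = 52750332$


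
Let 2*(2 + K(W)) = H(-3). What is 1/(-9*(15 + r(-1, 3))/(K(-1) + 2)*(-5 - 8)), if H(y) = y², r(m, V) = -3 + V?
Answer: 1/390 ≈ 0.0025641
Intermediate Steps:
K(W) = 5/2 (K(W) = -2 + (½)*(-3)² = -2 + (½)*9 = -2 + 9/2 = 5/2)
1/(-9*(15 + r(-1, 3))/(K(-1) + 2)*(-5 - 8)) = 1/(-9*(15 + (-3 + 3))/(5/2 + 2)*(-5 - 8)) = 1/(-9*(15 + 0)/(9/2)*(-13)) = 1/(-9*15*(2/9)*(-13)) = 1/(-30*(-13)) = 1/(-9*(-130/3)) = 1/390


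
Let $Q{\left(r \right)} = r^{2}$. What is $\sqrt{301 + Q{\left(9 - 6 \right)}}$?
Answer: $\sqrt{310} \approx 17.607$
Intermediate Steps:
$\sqrt{301 + Q{\left(9 - 6 \right)}} = \sqrt{301 + \left(9 - 6\right)^{2}} = \sqrt{301 + 3^{2}} = \sqrt{301 + 9} = \sqrt{310}$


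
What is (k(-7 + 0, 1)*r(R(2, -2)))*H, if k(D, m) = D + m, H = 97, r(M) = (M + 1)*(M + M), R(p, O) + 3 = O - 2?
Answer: -48888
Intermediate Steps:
R(p, O) = -5 + O (R(p, O) = -3 + (O - 2) = -3 + (-2 + O) = -5 + O)
r(M) = 2*M*(1 + M) (r(M) = (1 + M)*(2*M) = 2*M*(1 + M))
(k(-7 + 0, 1)*r(R(2, -2)))*H = (((-7 + 0) + 1)*(2*(-5 - 2)*(1 + (-5 - 2))))*97 = ((-7 + 1)*(2*(-7)*(1 - 7)))*97 = -12*(-7)*(-6)*97 = -6*84*97 = -504*97 = -48888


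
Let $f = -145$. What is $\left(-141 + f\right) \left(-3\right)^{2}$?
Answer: $-2574$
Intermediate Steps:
$\left(-141 + f\right) \left(-3\right)^{2} = \left(-141 - 145\right) \left(-3\right)^{2} = \left(-286\right) 9 = -2574$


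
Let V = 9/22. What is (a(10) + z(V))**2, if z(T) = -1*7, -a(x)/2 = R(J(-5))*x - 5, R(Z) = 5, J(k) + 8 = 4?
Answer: 9409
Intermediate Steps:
J(k) = -4 (J(k) = -8 + 4 = -4)
a(x) = 10 - 10*x (a(x) = -2*(5*x - 5) = -2*(-5 + 5*x) = 10 - 10*x)
V = 9/22 (V = 9*(1/22) = 9/22 ≈ 0.40909)
z(T) = -7
(a(10) + z(V))**2 = ((10 - 10*10) - 7)**2 = ((10 - 100) - 7)**2 = (-90 - 7)**2 = (-97)**2 = 9409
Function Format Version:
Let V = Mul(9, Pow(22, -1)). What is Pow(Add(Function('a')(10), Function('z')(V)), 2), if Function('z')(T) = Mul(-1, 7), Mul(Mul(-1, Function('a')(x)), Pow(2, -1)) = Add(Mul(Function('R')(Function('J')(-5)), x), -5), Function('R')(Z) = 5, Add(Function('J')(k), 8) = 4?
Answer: 9409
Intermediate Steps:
Function('J')(k) = -4 (Function('J')(k) = Add(-8, 4) = -4)
Function('a')(x) = Add(10, Mul(-10, x)) (Function('a')(x) = Mul(-2, Add(Mul(5, x), -5)) = Mul(-2, Add(-5, Mul(5, x))) = Add(10, Mul(-10, x)))
V = Rational(9, 22) (V = Mul(9, Rational(1, 22)) = Rational(9, 22) ≈ 0.40909)
Function('z')(T) = -7
Pow(Add(Function('a')(10), Function('z')(V)), 2) = Pow(Add(Add(10, Mul(-10, 10)), -7), 2) = Pow(Add(Add(10, -100), -7), 2) = Pow(Add(-90, -7), 2) = Pow(-97, 2) = 9409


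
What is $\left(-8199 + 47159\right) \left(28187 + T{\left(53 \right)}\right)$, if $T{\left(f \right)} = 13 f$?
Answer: $1125008960$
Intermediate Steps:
$\left(-8199 + 47159\right) \left(28187 + T{\left(53 \right)}\right) = \left(-8199 + 47159\right) \left(28187 + 13 \cdot 53\right) = 38960 \left(28187 + 689\right) = 38960 \cdot 28876 = 1125008960$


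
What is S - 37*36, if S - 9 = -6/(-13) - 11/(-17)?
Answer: -292138/221 ≈ -1321.9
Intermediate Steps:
S = 2234/221 (S = 9 + (-6/(-13) - 11/(-17)) = 9 + (-6*(-1/13) - 11*(-1/17)) = 9 + (6/13 + 11/17) = 9 + 245/221 = 2234/221 ≈ 10.109)
S - 37*36 = 2234/221 - 37*36 = 2234/221 - 1332 = -292138/221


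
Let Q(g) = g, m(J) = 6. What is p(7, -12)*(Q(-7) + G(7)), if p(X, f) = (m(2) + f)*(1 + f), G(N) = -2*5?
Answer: -1122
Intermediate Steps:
G(N) = -10
p(X, f) = (1 + f)*(6 + f) (p(X, f) = (6 + f)*(1 + f) = (1 + f)*(6 + f))
p(7, -12)*(Q(-7) + G(7)) = (6 + (-12)**2 + 7*(-12))*(-7 - 10) = (6 + 144 - 84)*(-17) = 66*(-17) = -1122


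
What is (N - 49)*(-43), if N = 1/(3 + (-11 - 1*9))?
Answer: 35862/17 ≈ 2109.5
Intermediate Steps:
N = -1/17 (N = 1/(3 + (-11 - 9)) = 1/(3 - 20) = 1/(-17) = -1/17 ≈ -0.058824)
(N - 49)*(-43) = (-1/17 - 49)*(-43) = -834/17*(-43) = 35862/17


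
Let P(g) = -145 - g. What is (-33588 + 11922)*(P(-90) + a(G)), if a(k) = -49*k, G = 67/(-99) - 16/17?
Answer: -295105364/561 ≈ -5.2603e+5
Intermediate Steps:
G = -2723/1683 (G = 67*(-1/99) - 16*1/17 = -67/99 - 16/17 = -2723/1683 ≈ -1.6179)
(-33588 + 11922)*(P(-90) + a(G)) = (-33588 + 11922)*((-145 - 1*(-90)) - 49*(-2723/1683)) = -21666*((-145 + 90) + 133427/1683) = -21666*(-55 + 133427/1683) = -21666*40862/1683 = -295105364/561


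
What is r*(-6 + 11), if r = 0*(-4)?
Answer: 0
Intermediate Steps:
r = 0
r*(-6 + 11) = 0*(-6 + 11) = 0*5 = 0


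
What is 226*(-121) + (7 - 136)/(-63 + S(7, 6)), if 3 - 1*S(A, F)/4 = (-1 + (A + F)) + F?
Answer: -1121143/41 ≈ -27345.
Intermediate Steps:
S(A, F) = 16 - 8*F - 4*A (S(A, F) = 12 - 4*((-1 + (A + F)) + F) = 12 - 4*((-1 + A + F) + F) = 12 - 4*(-1 + A + 2*F) = 12 + (4 - 8*F - 4*A) = 16 - 8*F - 4*A)
226*(-121) + (7 - 136)/(-63 + S(7, 6)) = 226*(-121) + (7 - 136)/(-63 + (16 - 8*6 - 4*7)) = -27346 - 129/(-63 + (16 - 48 - 28)) = -27346 - 129/(-63 - 60) = -27346 - 129/(-123) = -27346 - 129*(-1/123) = -27346 + 43/41 = -1121143/41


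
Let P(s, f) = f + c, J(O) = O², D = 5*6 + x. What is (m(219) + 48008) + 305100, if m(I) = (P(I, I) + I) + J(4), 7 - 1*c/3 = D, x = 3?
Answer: 353484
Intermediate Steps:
D = 33 (D = 5*6 + 3 = 30 + 3 = 33)
c = -78 (c = 21 - 3*33 = 21 - 99 = -78)
P(s, f) = -78 + f (P(s, f) = f - 78 = -78 + f)
m(I) = -62 + 2*I (m(I) = ((-78 + I) + I) + 4² = (-78 + 2*I) + 16 = -62 + 2*I)
(m(219) + 48008) + 305100 = ((-62 + 2*219) + 48008) + 305100 = ((-62 + 438) + 48008) + 305100 = (376 + 48008) + 305100 = 48384 + 305100 = 353484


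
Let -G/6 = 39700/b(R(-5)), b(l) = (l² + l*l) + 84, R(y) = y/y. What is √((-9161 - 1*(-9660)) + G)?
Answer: I*√4198649/43 ≈ 47.653*I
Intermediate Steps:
R(y) = 1
b(l) = 84 + 2*l² (b(l) = (l² + l²) + 84 = 2*l² + 84 = 84 + 2*l²)
G = -119100/43 (G = -238200/(84 + 2*1²) = -238200/(84 + 2*1) = -238200/(84 + 2) = -238200/86 = -6*19850/43 = -119100/43 ≈ -2769.8)
√((-9161 - 1*(-9660)) + G) = √((-9161 - 1*(-9660)) - 119100/43) = √((-9161 + 9660) - 119100/43) = √(499 - 119100/43) = √(-97643/43) = I*√4198649/43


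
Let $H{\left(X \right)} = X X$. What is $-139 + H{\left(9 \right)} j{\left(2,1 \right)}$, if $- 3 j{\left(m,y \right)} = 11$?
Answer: $-436$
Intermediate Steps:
$j{\left(m,y \right)} = - \frac{11}{3}$ ($j{\left(m,y \right)} = \left(- \frac{1}{3}\right) 11 = - \frac{11}{3}$)
$H{\left(X \right)} = X^{2}$
$-139 + H{\left(9 \right)} j{\left(2,1 \right)} = -139 + 9^{2} \left(- \frac{11}{3}\right) = -139 + 81 \left(- \frac{11}{3}\right) = -139 - 297 = -436$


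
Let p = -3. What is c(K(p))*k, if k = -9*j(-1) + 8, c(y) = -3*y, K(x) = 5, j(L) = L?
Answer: -255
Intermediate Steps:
k = 17 (k = -9*(-1) + 8 = 9 + 8 = 17)
c(K(p))*k = -3*5*17 = -15*17 = -255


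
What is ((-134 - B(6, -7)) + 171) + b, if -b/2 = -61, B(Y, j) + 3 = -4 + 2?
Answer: 164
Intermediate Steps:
B(Y, j) = -5 (B(Y, j) = -3 + (-4 + 2) = -3 - 2 = -5)
b = 122 (b = -2*(-61) = 122)
((-134 - B(6, -7)) + 171) + b = ((-134 - 1*(-5)) + 171) + 122 = ((-134 + 5) + 171) + 122 = (-129 + 171) + 122 = 42 + 122 = 164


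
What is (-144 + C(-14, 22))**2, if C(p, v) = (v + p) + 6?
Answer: 16900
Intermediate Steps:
C(p, v) = 6 + p + v (C(p, v) = (p + v) + 6 = 6 + p + v)
(-144 + C(-14, 22))**2 = (-144 + (6 - 14 + 22))**2 = (-144 + 14)**2 = (-130)**2 = 16900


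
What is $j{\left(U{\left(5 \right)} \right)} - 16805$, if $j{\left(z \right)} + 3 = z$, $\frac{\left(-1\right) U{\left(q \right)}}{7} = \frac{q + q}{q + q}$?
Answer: $-16815$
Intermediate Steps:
$U{\left(q \right)} = -7$ ($U{\left(q \right)} = - 7 \frac{q + q}{q + q} = - 7 \frac{2 q}{2 q} = - 7 \cdot 2 q \frac{1}{2 q} = \left(-7\right) 1 = -7$)
$j{\left(z \right)} = -3 + z$
$j{\left(U{\left(5 \right)} \right)} - 16805 = \left(-3 - 7\right) - 16805 = -10 - 16805 = -16815$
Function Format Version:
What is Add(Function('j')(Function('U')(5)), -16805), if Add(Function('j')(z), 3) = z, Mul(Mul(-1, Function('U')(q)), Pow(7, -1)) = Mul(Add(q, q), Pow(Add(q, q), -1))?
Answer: -16815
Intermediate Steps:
Function('U')(q) = -7 (Function('U')(q) = Mul(-7, Mul(Add(q, q), Pow(Add(q, q), -1))) = Mul(-7, Mul(Mul(2, q), Pow(Mul(2, q), -1))) = Mul(-7, Mul(Mul(2, q), Mul(Rational(1, 2), Pow(q, -1)))) = Mul(-7, 1) = -7)
Function('j')(z) = Add(-3, z)
Add(Function('j')(Function('U')(5)), -16805) = Add(Add(-3, -7), -16805) = Add(-10, -16805) = -16815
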